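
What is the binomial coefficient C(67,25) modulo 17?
3

Using Lucas' theorem:
Write n=67 and k=25 in base 17:
n in base 17: [3, 16]
k in base 17: [1, 8]
C(67,25) mod 17 = ∏ C(n_i, k_i) mod 17
Digit binomials (mod 17): C(3,1) = 3; C(16,8) = 12870 ≡ 1
Product: 3 × 1 = 3 ≡ 3 (mod 17)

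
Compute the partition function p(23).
1255

p(n) counts ways to write n as a sum of positive integers (order ignored).
Euler's pentagonal recurrence: p(k) = p(k-1) + p(k-2) - p(k-5) - p(k-7) + p(k-12) + p(k-15) - ... (offsets j(3j∓1)/2, signs ++--, p(0)=1, p(<0)=0).
DP table for k = 0..22: p(0)=1, p(1)=1, p(2)=2, p(3)=3, p(4)=5, p(5)=7, p(6)=11, p(7)=15, p(8)=22, p(9)=30, p(10)=42, p(11)=56, p(12)=77, p(13)=101, p(14)=135, p(15)=176, p(16)=231, p(17)=297, p(18)=385, p(19)=490, p(20)=627, p(21)=792, p(22)=1002.
Final step: p(23) = p(22) + p(21) - p(18) - p(16) + p(11) + p(8) - p(1)
= 1002 + 792 - 385 - 231 + 56 + 22 - 1
= 1255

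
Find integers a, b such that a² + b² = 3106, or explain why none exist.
9² + 55² (a=9, b=55)

Factorization: 3106 = 2 × 1553
By Fermat: n is sum of two squares iff every prime p ≡ 3 (mod 4) appears to even power.
All primes ≡ 3 (mod 4) appear to even power.
Search a = 0, 1, 2, … for 3106 - a² a perfect square: first hit at a = 9: 3106 - 81 = 3025 = 55².
3106 = 9² + 55² = 81 + 3025 ✓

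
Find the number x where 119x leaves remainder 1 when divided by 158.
81

gcd(119, 158) = 1, so the inverse exists.
Extended Euclidean algorithm on (158, 119):
158 = 1 × 119 + 39  ⟹  39 = (1)·158 + (-1)·119
119 = 3 × 39 + 2  ⟹  2 = (-3)·158 + (4)·119
39 = 19 × 2 + 1  ⟹  1 = (58)·158 + (-77)·119
So (-77)·119 ≡ 1 (mod 158), i.e. 119^(-1) ≡ -77 ≡ 81 (mod 158).
Check: 119 × 81 = 9639 ≡ 1 (mod 158)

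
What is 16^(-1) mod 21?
4

gcd(16, 21) = 1, so the inverse exists.
Extended Euclidean algorithm on (21, 16):
21 = 1 × 16 + 5  ⟹  5 = (1)·21 + (-1)·16
16 = 3 × 5 + 1  ⟹  1 = (-3)·21 + (4)·16
So (4)·16 ≡ 1 (mod 21), i.e. 16^(-1) ≡ 4 (mod 21).
Check: 16 × 4 = 64 ≡ 1 (mod 21)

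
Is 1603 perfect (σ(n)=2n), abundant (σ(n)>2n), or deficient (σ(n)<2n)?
deficient

Proper divisors of 1603: sum = 1 + 7 + 229 = 237
Since 237 < 1603, 1603 is deficient.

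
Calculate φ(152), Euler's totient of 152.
72

152 = 2^3 × 19
φ(n) = n × ∏(1 - 1/p) for each prime p dividing n
φ(152) = 152 × (1 - 1/2) × (1 - 1/19) = 72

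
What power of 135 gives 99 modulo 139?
10

Baby-step giant-step with step n = ⌈√139⌉ = 12.
Baby steps 135^j mod 139 (j:value) for j=0..11: 0:1, 1:135, 2:16, 3:75, 4:117, 5:88, 6:65, 7:18, 8:67, 9:10, 10:99, 11:21.
h = 99 is already in the table at j=10, so x = 10.
Check: 135^10 ≡ 99 (mod 139).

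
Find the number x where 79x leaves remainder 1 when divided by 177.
121

gcd(79, 177) = 1, so the inverse exists.
Extended Euclidean algorithm on (177, 79):
177 = 2 × 79 + 19  ⟹  19 = (1)·177 + (-2)·79
79 = 4 × 19 + 3  ⟹  3 = (-4)·177 + (9)·79
19 = 6 × 3 + 1  ⟹  1 = (25)·177 + (-56)·79
So (-56)·79 ≡ 1 (mod 177), i.e. 79^(-1) ≡ -56 ≡ 121 (mod 177).
Check: 79 × 121 = 9559 ≡ 1 (mod 177)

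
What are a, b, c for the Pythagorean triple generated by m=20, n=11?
(279, 440, 521)

Euclid's formula: a = m² - n², b = 2mn, c = m² + n²
m = 20, n = 11
a = 20² - 11² = 400 - 121 = 279
b = 2 × 20 × 11 = 440
c = 20² + 11² = 400 + 121 = 521
Verification: 279² + 440² = 77841 + 193600 = 271441 = 521² ✓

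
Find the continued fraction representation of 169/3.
[56; 3]

Euclidean algorithm steps:
169 = 56 × 3 + 1
3 = 3 × 1 + 0
Continued fraction: [56; 3]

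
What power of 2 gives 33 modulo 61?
21

Baby-step giant-step with step n = ⌈√61⌉ = 8.
Baby steps 2^j mod 61 (j:value) for j=0..7: 0:1, 1:2, 2:4, 3:8, 4:16, 5:32, 6:3, 7:6.
Giant-step multiplier: 2^(-8) ≡ 2^(60-8) = 2^52 ≡ 56 (mod 61).
Giant steps γ_i = 33·56^i mod 61: γ_0=33, γ_1=18, γ_2=32 (in table at j=5).
x = i·n + j = 2·8 + 5 = 21.
Check: 2^21 ≡ 33 (mod 61).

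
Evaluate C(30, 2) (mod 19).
17

Using Lucas' theorem:
Write n=30 and k=2 in base 19:
n in base 19: [1, 11]
k in base 19: [0, 2]
C(30,2) mod 19 = ∏ C(n_i, k_i) mod 19
Digit binomials (mod 19): C(1,0) = 1; C(11,2) = 55 ≡ 17
Product: 1 × 17 = 17 ≡ 17 (mod 19)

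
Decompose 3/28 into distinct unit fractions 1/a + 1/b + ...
1/10 + 1/140

Greedy algorithm:
3/28: ceiling(28/3) = 10, use 1/10
1/140: ceiling(140/1) = 140, use 1/140
Result: 3/28 = 1/10 + 1/140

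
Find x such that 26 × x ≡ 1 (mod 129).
5

gcd(26, 129) = 1, so the inverse exists.
Extended Euclidean algorithm on (129, 26):
129 = 4 × 26 + 25  ⟹  25 = (1)·129 + (-4)·26
26 = 1 × 25 + 1  ⟹  1 = (-1)·129 + (5)·26
So (5)·26 ≡ 1 (mod 129), i.e. 26^(-1) ≡ 5 (mod 129).
Check: 26 × 5 = 130 ≡ 1 (mod 129)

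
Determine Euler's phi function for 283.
282

283 = 283
φ(n) = n × ∏(1 - 1/p) for each prime p dividing n
φ(283) = 283 × (1 - 1/283) = 282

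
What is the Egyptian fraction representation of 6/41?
1/7 + 1/287

Greedy algorithm:
6/41: ceiling(41/6) = 7, use 1/7
1/287: ceiling(287/1) = 287, use 1/287
Result: 6/41 = 1/7 + 1/287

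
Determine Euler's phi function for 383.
382

383 = 383
φ(n) = n × ∏(1 - 1/p) for each prime p dividing n
φ(383) = 383 × (1 - 1/383) = 382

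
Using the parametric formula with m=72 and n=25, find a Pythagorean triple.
(4559, 3600, 5809)

Euclid's formula: a = m² - n², b = 2mn, c = m² + n²
m = 72, n = 25
a = 72² - 25² = 5184 - 625 = 4559
b = 2 × 72 × 25 = 3600
c = 72² + 25² = 5184 + 625 = 5809
Verification: 4559² + 3600² = 20784481 + 12960000 = 33744481 = 5809² ✓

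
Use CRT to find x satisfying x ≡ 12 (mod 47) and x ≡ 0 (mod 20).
200

Using Chinese Remainder Theorem:
M = 47 × 20 = 940
M1 = 20, M2 = 47
y1 = 20^(-1) mod 47 = 40
y2 = 47^(-1) mod 20 = 3
x = (12×20×40 + 0×47×3) mod 940 = 200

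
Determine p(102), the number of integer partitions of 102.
241265379

p(n) counts ways to write n as a sum of positive integers (order ignored).
Euler's pentagonal recurrence: p(k) = p(k-1) + p(k-2) - p(k-5) - p(k-7) + p(k-12) + p(k-15) - ... (offsets j(3j∓1)/2, signs ++--, p(0)=1, p(<0)=0).
DP table for k = 0..101: p(0)=1, p(1)=1, p(2)=2, p(3)=3, p(4)=5, p(5)=7, p(6)=11, p(7)=15, p(8)=22, p(9)=30, p(10)=42, p(11)=56, p(12)=77, p(13)=101, p(14)=135, p(15)=176, p(16)=231, p(17)=297, p(18)=385, p(19)=490, p(20)=627, p(21)=792, p(22)=1002, p(23)=1255, p(24)=1575, p(25)=1958, p(26)=2436, p(27)=3010, p(28)=3718, p(29)=4565, p(30)=5604, p(31)=6842, p(32)=8349, p(33)=10143, p(34)=12310, p(35)=14883, p(36)=17977, p(37)=21637, p(38)=26015, p(39)=31185, p(40)=37338, p(41)=44583, p(42)=53174, p(43)=63261, p(44)=75175, p(45)=89134, p(46)=105558, p(47)=124754, p(48)=147273, p(49)=173525, p(50)=204226, p(51)=239943, p(52)=281589, p(53)=329931, p(54)=386155, p(55)=451276, p(56)=526823, p(57)=614154, p(58)=715220, p(59)=831820, p(60)=966467, p(61)=1121505, p(62)=1300156, p(63)=1505499, p(64)=1741630, p(65)=2012558, p(66)=2323520, p(67)=2679689, p(68)=3087735, p(69)=3554345, p(70)=4087968, p(71)=4697205, p(72)=5392783, p(73)=6185689, p(74)=7089500, p(75)=8118264, p(76)=9289091, p(77)=10619863, p(78)=12132164, p(79)=13848650, p(80)=15796476, p(81)=18004327, p(82)=20506255, p(83)=23338469, p(84)=26543660, p(85)=30167357, p(86)=34262962, p(87)=38887673, p(88)=44108109, p(89)=49995925, p(90)=56634173, p(91)=64112359, p(92)=72533807, p(93)=82010177, p(94)=92669720, p(95)=104651419, p(96)=118114304, p(97)=133230930, p(98)=150198136, p(99)=169229875, p(100)=190569292, p(101)=214481126.
Final step: p(102) = p(101) + p(100) - p(97) - p(95) + p(90) + p(87) - p(80) - p(76) + p(67) + p(62) - p(51) - p(45) + p(32) + p(25) - p(10) - p(2)
= 214481126 + 190569292 - 133230930 - 104651419 + 56634173 + 38887673 - 15796476 - 9289091 + 2679689 + 1300156 - 239943 - 89134 + 8349 + 1958 - 42 - 2
= 241265379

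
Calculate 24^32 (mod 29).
16

Repeated squaring. Binary of 32 = 100000.
24^1 ≡ 24 (mod 29); 24^2 ≡ 25 (mod 29); 24^4 ≡ 16 (mod 29); 24^8 ≡ 24 (mod 29); 24^16 ≡ 25 (mod 29); 24^32 ≡ 16 (mod 29)
24^32 = 24^32 ≡ 16 (mod 29)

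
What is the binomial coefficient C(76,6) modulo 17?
11

Using Lucas' theorem:
Write n=76 and k=6 in base 17:
n in base 17: [4, 8]
k in base 17: [0, 6]
C(76,6) mod 17 = ∏ C(n_i, k_i) mod 17
Digit binomials (mod 17): C(4,0) = 1; C(8,6) = 28 ≡ 11
Product: 1 × 11 = 11 ≡ 11 (mod 17)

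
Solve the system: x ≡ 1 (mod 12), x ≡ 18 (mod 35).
193

Using Chinese Remainder Theorem:
M = 12 × 35 = 420
M1 = 35, M2 = 12
y1 = 35^(-1) mod 12 = 11
y2 = 12^(-1) mod 35 = 3
x = (1×35×11 + 18×12×3) mod 420 = 193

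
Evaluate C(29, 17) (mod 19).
0

Using Lucas' theorem:
Write n=29 and k=17 in base 19:
n in base 19: [1, 10]
k in base 19: [0, 17]
C(29,17) mod 19 = ∏ C(n_i, k_i) mod 19
Digit binomials (mod 19): C(1,0) = 1; C(10,17) = 0 (k_i > n_i)
Product: 1 × 0 = 0 ≡ 0 (mod 19)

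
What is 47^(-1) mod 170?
123

gcd(47, 170) = 1, so the inverse exists.
Extended Euclidean algorithm on (170, 47):
170 = 3 × 47 + 29  ⟹  29 = (1)·170 + (-3)·47
47 = 1 × 29 + 18  ⟹  18 = (-1)·170 + (4)·47
29 = 1 × 18 + 11  ⟹  11 = (2)·170 + (-7)·47
18 = 1 × 11 + 7  ⟹  7 = (-3)·170 + (11)·47
11 = 1 × 7 + 4  ⟹  4 = (5)·170 + (-18)·47
7 = 1 × 4 + 3  ⟹  3 = (-8)·170 + (29)·47
4 = 1 × 3 + 1  ⟹  1 = (13)·170 + (-47)·47
So (-47)·47 ≡ 1 (mod 170), i.e. 47^(-1) ≡ -47 ≡ 123 (mod 170).
Check: 47 × 123 = 5781 ≡ 1 (mod 170)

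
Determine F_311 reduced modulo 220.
89

Matrix identity: Q^n = [[F_(n+1), F_n], [F_n, F_(n-1)]] with Q = [[1,1],[1,0]].
n = 311 = 100110111₂. Square-and-multiply, entries mod 220:
Q^1 = [[1,1],[1,0]]
Q^2 = (Q^1)² = [[2,1],[1,1]]
Q^4 = (Q^2)² = [[5,3],[3,2]]
Q^9 = (Q^4)²·Q = [[55,34],[34,21]]
Q^19 = (Q^9)²·Q = [[165,1],[1,164]]
Q^38 = (Q^19)² = [[166,109],[109,57]]
Q^77 = (Q^38)²·Q = [[164,57],[57,107]]
Q^155 = (Q^77)²·Q = [[52,5],[5,47]]
Q^311 = (Q^155)²·Q = [[144,89],[89,55]]
F_311 mod 220 = Q^311[0][1] = 89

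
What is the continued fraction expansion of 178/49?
[3; 1, 1, 1, 2, 1, 1, 2]

Euclidean algorithm steps:
178 = 3 × 49 + 31
49 = 1 × 31 + 18
31 = 1 × 18 + 13
18 = 1 × 13 + 5
13 = 2 × 5 + 3
5 = 1 × 3 + 2
3 = 1 × 2 + 1
2 = 2 × 1 + 0
Continued fraction: [3; 1, 1, 1, 2, 1, 1, 2]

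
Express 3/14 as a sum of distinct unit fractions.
1/5 + 1/70

Greedy algorithm:
3/14: ceiling(14/3) = 5, use 1/5
1/70: ceiling(70/1) = 70, use 1/70
Result: 3/14 = 1/5 + 1/70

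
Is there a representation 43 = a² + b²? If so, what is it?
Not possible

Factorization: 43 = 43
By Fermat: n is sum of two squares iff every prime p ≡ 3 (mod 4) appears to even power.
Prime(s) ≡ 3 (mod 4) with odd exponent: [(43, 1)]
Therefore 43 cannot be expressed as a² + b².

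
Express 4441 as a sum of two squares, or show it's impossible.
29² + 60² (a=29, b=60)

Factorization: 4441 = 4441
By Fermat: n is sum of two squares iff every prime p ≡ 3 (mod 4) appears to even power.
All primes ≡ 3 (mod 4) appear to even power.
Search a = 0, 1, 2, … for 4441 - a² a perfect square: first hit at a = 29: 4441 - 841 = 3600 = 60².
4441 = 29² + 60² = 841 + 3600 ✓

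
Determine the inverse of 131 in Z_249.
230

gcd(131, 249) = 1, so the inverse exists.
Extended Euclidean algorithm on (249, 131):
249 = 1 × 131 + 118  ⟹  118 = (1)·249 + (-1)·131
131 = 1 × 118 + 13  ⟹  13 = (-1)·249 + (2)·131
118 = 9 × 13 + 1  ⟹  1 = (10)·249 + (-19)·131
So (-19)·131 ≡ 1 (mod 249), i.e. 131^(-1) ≡ -19 ≡ 230 (mod 249).
Check: 131 × 230 = 30130 ≡ 1 (mod 249)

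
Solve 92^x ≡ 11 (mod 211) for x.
144

Baby-step giant-step with step n = ⌈√211⌉ = 15.
Baby steps 92^j mod 211 (j:value) for j=0..14: 0:1, 1:92, 2:24, 3:98, 4:154, 5:31, 6:109, 7:111, 8:84, 9:132, 10:117, 11:3, 12:65, 13:72, 14:83.
Giant-step multiplier: 92^(-15) ≡ 92^(210-15) = 92^195 ≡ 153 (mod 211).
Giant steps γ_i = 11·153^i mod 211: γ_0=11, γ_1=206, γ_2=79, γ_3=60, γ_4=107, γ_5=124, γ_6=193, γ_7=200, γ_8=5, γ_9=132 (in table at j=9).
x = i·n + j = 9·15 + 9 = 144.
Check: 92^144 ≡ 11 (mod 211).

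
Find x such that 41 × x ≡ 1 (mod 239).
35

gcd(41, 239) = 1, so the inverse exists.
Extended Euclidean algorithm on (239, 41):
239 = 5 × 41 + 34  ⟹  34 = (1)·239 + (-5)·41
41 = 1 × 34 + 7  ⟹  7 = (-1)·239 + (6)·41
34 = 4 × 7 + 6  ⟹  6 = (5)·239 + (-29)·41
7 = 1 × 6 + 1  ⟹  1 = (-6)·239 + (35)·41
So (35)·41 ≡ 1 (mod 239), i.e. 41^(-1) ≡ 35 (mod 239).
Check: 41 × 35 = 1435 ≡ 1 (mod 239)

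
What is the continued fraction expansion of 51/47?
[1; 11, 1, 3]

Euclidean algorithm steps:
51 = 1 × 47 + 4
47 = 11 × 4 + 3
4 = 1 × 3 + 1
3 = 3 × 1 + 0
Continued fraction: [1; 11, 1, 3]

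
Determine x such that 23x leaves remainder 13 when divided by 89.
x ≡ 47 (mod 89)

gcd(23, 89) = 1, which divides 13, so solutions exist.
Find 23^(-1) mod 89 by the extended Euclidean algorithm:
89 = 3 × 23 + 20  ⟹  20 = (1)·89 + (-3)·23
23 = 1 × 20 + 3  ⟹  3 = (-1)·89 + (4)·23
20 = 6 × 3 + 2  ⟹  2 = (7)·89 + (-27)·23
3 = 1 × 2 + 1  ⟹  1 = (-8)·89 + (31)·23
So (31)·23 ≡ 1 (mod 89), i.e. 23^(-1) ≡ 31 (mod 89).
x ≡ 31 × 13 = 403 ≡ 47 (mod 89).
Check: 23 × 47 = 1081 ≡ 13 (mod 89).
Unique solution: x ≡ 47 (mod 89)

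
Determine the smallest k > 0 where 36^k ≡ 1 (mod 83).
41

83 is prime, so ord(36) divides φ(83) = 82.
Divisors of 82: 1, 2, 41, 82.
Repeated squaring: 36^1 ≡ 36, 36^2 ≡ 51, 36^4 ≡ 28, 36^8 ≡ 37, 36^16 ≡ 41, 36^32 ≡ 21, 36^64 ≡ 26 (mod 83).
Test 36^d mod 83 for each divisor d in increasing order:
36^1 ≡ 36
36^2 ≡ 51
36^41 = 36^32·36^8·36^1 ≡ 1  ← first divisor giving 1
The order is 41.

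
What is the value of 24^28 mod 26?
16

Repeated squaring. Binary of 28 = 11100.
24^1 ≡ 24 (mod 26); 24^2 ≡ 4 (mod 26); 24^4 ≡ 16 (mod 26); 24^8 ≡ 22 (mod 26); 24^16 ≡ 16 (mod 26)
24^28 = 24^4 × 24^8 × 24^16 ≡ 16 (mod 26)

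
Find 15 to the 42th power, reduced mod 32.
1

Repeated squaring. Binary of 42 = 101010.
15^1 ≡ 15 (mod 32); 15^2 ≡ 1 (mod 32); 15^4 ≡ 1 (mod 32); 15^8 ≡ 1 (mod 32); 15^16 ≡ 1 (mod 32); 15^32 ≡ 1 (mod 32)
15^42 = 15^2 × 15^8 × 15^32 ≡ 1 (mod 32)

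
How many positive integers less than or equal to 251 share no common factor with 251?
250

251 = 251
φ(n) = n × ∏(1 - 1/p) for each prime p dividing n
φ(251) = 251 × (1 - 1/251) = 250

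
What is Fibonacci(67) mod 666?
293

Matrix identity: Q^n = [[F_(n+1), F_n], [F_n, F_(n-1)]] with Q = [[1,1],[1,0]].
n = 67 = 1000011₂. Square-and-multiply, entries mod 666:
Q^1 = [[1,1],[1,0]]
Q^2 = (Q^1)² = [[2,1],[1,1]]
Q^4 = (Q^2)² = [[5,3],[3,2]]
Q^8 = (Q^4)² = [[34,21],[21,13]]
Q^16 = (Q^8)² = [[265,321],[321,610]]
Q^33 = (Q^16)²·Q = [[595,106],[106,489]]
Q^67 = (Q^33)²·Q = [[645,293],[293,352]]
F_67 mod 666 = Q^67[0][1] = 293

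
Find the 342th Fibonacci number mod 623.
568

Matrix identity: Q^n = [[F_(n+1), F_n], [F_n, F_(n-1)]] with Q = [[1,1],[1,0]].
n = 342 = 101010110₂. Square-and-multiply, entries mod 623:
Q^1 = [[1,1],[1,0]]
Q^2 = (Q^1)² = [[2,1],[1,1]]
Q^5 = (Q^2)²·Q = [[8,5],[5,3]]
Q^10 = (Q^5)² = [[89,55],[55,34]]
Q^21 = (Q^10)²·Q = [[267,355],[355,535]]
Q^42 = (Q^21)² = [[446,622],[622,447]]
Q^85 = (Q^42)²·Q = [[533,180],[180,353]]
Q^171 = (Q^85)²·Q = [[620,5],[5,615]]
Q^342 = (Q^171)² = [[34,568],[568,89]]
F_342 mod 623 = Q^342[0][1] = 568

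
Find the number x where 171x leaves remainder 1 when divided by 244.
127

gcd(171, 244) = 1, so the inverse exists.
Extended Euclidean algorithm on (244, 171):
244 = 1 × 171 + 73  ⟹  73 = (1)·244 + (-1)·171
171 = 2 × 73 + 25  ⟹  25 = (-2)·244 + (3)·171
73 = 2 × 25 + 23  ⟹  23 = (5)·244 + (-7)·171
25 = 1 × 23 + 2  ⟹  2 = (-7)·244 + (10)·171
23 = 11 × 2 + 1  ⟹  1 = (82)·244 + (-117)·171
So (-117)·171 ≡ 1 (mod 244), i.e. 171^(-1) ≡ -117 ≡ 127 (mod 244).
Check: 171 × 127 = 21717 ≡ 1 (mod 244)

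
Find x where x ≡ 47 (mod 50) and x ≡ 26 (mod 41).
1297

Using Chinese Remainder Theorem:
M = 50 × 41 = 2050
M1 = 41, M2 = 50
y1 = 41^(-1) mod 50 = 11
y2 = 50^(-1) mod 41 = 32
x = (47×41×11 + 26×50×32) mod 2050 = 1297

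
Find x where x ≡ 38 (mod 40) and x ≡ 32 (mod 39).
1358

Using Chinese Remainder Theorem:
M = 40 × 39 = 1560
M1 = 39, M2 = 40
y1 = 39^(-1) mod 40 = 39
y2 = 40^(-1) mod 39 = 1
x = (38×39×39 + 32×40×1) mod 1560 = 1358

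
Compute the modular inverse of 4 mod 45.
34

gcd(4, 45) = 1, so the inverse exists.
Extended Euclidean algorithm on (45, 4):
45 = 11 × 4 + 1  ⟹  1 = (1)·45 + (-11)·4
So (-11)·4 ≡ 1 (mod 45), i.e. 4^(-1) ≡ -11 ≡ 34 (mod 45).
Check: 4 × 34 = 136 ≡ 1 (mod 45)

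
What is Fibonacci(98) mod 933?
301

Matrix identity: Q^n = [[F_(n+1), F_n], [F_n, F_(n-1)]] with Q = [[1,1],[1,0]].
n = 98 = 1100010₂. Square-and-multiply, entries mod 933:
Q^1 = [[1,1],[1,0]]
Q^3 = (Q^1)²·Q = [[3,2],[2,1]]
Q^6 = (Q^3)² = [[13,8],[8,5]]
Q^12 = (Q^6)² = [[233,144],[144,89]]
Q^24 = (Q^12)² = [[385,651],[651,667]]
Q^49 = (Q^24)²·Q = [[127,97],[97,30]]
Q^98 = (Q^49)² = [[347,301],[301,46]]
F_98 mod 933 = Q^98[0][1] = 301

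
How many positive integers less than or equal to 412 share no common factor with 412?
204

412 = 2^2 × 103
φ(n) = n × ∏(1 - 1/p) for each prime p dividing n
φ(412) = 412 × (1 - 1/2) × (1 - 1/103) = 204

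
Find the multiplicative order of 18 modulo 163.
162

163 is prime, so ord(18) divides φ(163) = 162.
Divisors of 162: 1, 2, 3, 6, 9, 18, 27, 54, 81, 162.
Repeated squaring: 18^1 ≡ 18, 18^2 ≡ 161, 18^4 ≡ 4, 18^8 ≡ 16, 18^16 ≡ 93, 18^32 ≡ 10, 18^64 ≡ 100, 18^128 ≡ 57 (mod 163).
Test 18^d mod 163 for each divisor d in increasing order:
18^1 ≡ 18
18^2 ≡ 161
18^3 = 18^2·18^1 ≡ 127
18^6 = 18^4·18^2 ≡ 155
18^9 = 18^8·18^1 ≡ 125
18^18 = 18^16·18^2 ≡ 140
18^27 = 18^16·18^8·18^2·18^1 ≡ 59
18^54 = 18^32·18^16·18^4·18^2 ≡ 58
18^81 = 18^64·18^16·18^1 ≡ 162
18^162 = 18^128·18^32·18^2 ≡ 1  ← first divisor giving 1
The order is 162.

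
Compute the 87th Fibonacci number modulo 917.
503

Matrix identity: Q^n = [[F_(n+1), F_n], [F_n, F_(n-1)]] with Q = [[1,1],[1,0]].
n = 87 = 1010111₂. Square-and-multiply, entries mod 917:
Q^1 = [[1,1],[1,0]]
Q^2 = (Q^1)² = [[2,1],[1,1]]
Q^5 = (Q^2)²·Q = [[8,5],[5,3]]
Q^10 = (Q^5)² = [[89,55],[55,34]]
Q^21 = (Q^10)²·Q = [[288,859],[859,346]]
Q^43 = (Q^21)²·Q = [[18,110],[110,825]]
Q^87 = (Q^43)²·Q = [[616,503],[503,113]]
F_87 mod 917 = Q^87[0][1] = 503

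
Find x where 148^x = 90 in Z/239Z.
8

Baby-step giant-step with step n = ⌈√239⌉ = 16.
Baby steps 148^j mod 239 (j:value) for j=0..15: 0:1, 1:148, 2:155, 3:235, 4:125, 5:97, 6:16, 7:217, 8:90, 9:175, 10:88, 11:118, 12:17, 13:126, 14:6, 15:171.
h = 90 is already in the table at j=8, so x = 8.
Check: 148^8 ≡ 90 (mod 239).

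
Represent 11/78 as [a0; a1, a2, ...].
[0; 7, 11]

Euclidean algorithm steps:
11 = 0 × 78 + 11
78 = 7 × 11 + 1
11 = 11 × 1 + 0
Continued fraction: [0; 7, 11]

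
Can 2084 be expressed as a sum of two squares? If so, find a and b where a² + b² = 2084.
22² + 40² (a=22, b=40)

Factorization: 2084 = 2^2 × 521
By Fermat: n is sum of two squares iff every prime p ≡ 3 (mod 4) appears to even power.
All primes ≡ 3 (mod 4) appear to even power.
Search a = 0, 1, 2, … for 2084 - a² a perfect square: first hit at a = 22: 2084 - 484 = 1600 = 40².
2084 = 22² + 40² = 484 + 1600 ✓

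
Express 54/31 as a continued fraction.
[1; 1, 2, 1, 7]

Euclidean algorithm steps:
54 = 1 × 31 + 23
31 = 1 × 23 + 8
23 = 2 × 8 + 7
8 = 1 × 7 + 1
7 = 7 × 1 + 0
Continued fraction: [1; 1, 2, 1, 7]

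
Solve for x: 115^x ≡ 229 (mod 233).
212

Baby-step giant-step with step n = ⌈√233⌉ = 16.
Baby steps 115^j mod 233 (j:value) for j=0..15: 0:1, 1:115, 2:177, 3:84, 4:107, 5:189, 6:66, 7:134, 8:32, 9:185, 10:72, 11:125, 12:162, 13:223, 14:15, 15:94.
Giant-step multiplier: 115^(-16) ≡ 115^(232-16) = 115^216 ≡ 38 (mod 233).
Giant steps γ_i = 229·38^i mod 233: γ_0=229, γ_1=81, γ_2=49, γ_3=231, γ_4=157, γ_5=141, γ_6=232, γ_7=195, γ_8=187, γ_9=116, γ_10=214, γ_11=210, γ_12=58, γ_13=107 (in table at j=4).
x = i·n + j = 13·16 + 4 = 212.
Check: 115^212 ≡ 229 (mod 233).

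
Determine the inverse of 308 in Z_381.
167

gcd(308, 381) = 1, so the inverse exists.
Extended Euclidean algorithm on (381, 308):
381 = 1 × 308 + 73  ⟹  73 = (1)·381 + (-1)·308
308 = 4 × 73 + 16  ⟹  16 = (-4)·381 + (5)·308
73 = 4 × 16 + 9  ⟹  9 = (17)·381 + (-21)·308
16 = 1 × 9 + 7  ⟹  7 = (-21)·381 + (26)·308
9 = 1 × 7 + 2  ⟹  2 = (38)·381 + (-47)·308
7 = 3 × 2 + 1  ⟹  1 = (-135)·381 + (167)·308
So (167)·308 ≡ 1 (mod 381), i.e. 308^(-1) ≡ 167 (mod 381).
Check: 308 × 167 = 51436 ≡ 1 (mod 381)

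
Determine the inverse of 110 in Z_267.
17

gcd(110, 267) = 1, so the inverse exists.
Extended Euclidean algorithm on (267, 110):
267 = 2 × 110 + 47  ⟹  47 = (1)·267 + (-2)·110
110 = 2 × 47 + 16  ⟹  16 = (-2)·267 + (5)·110
47 = 2 × 16 + 15  ⟹  15 = (5)·267 + (-12)·110
16 = 1 × 15 + 1  ⟹  1 = (-7)·267 + (17)·110
So (17)·110 ≡ 1 (mod 267), i.e. 110^(-1) ≡ 17 (mod 267).
Check: 110 × 17 = 1870 ≡ 1 (mod 267)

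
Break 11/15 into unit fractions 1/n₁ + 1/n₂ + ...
1/2 + 1/5 + 1/30

Greedy algorithm:
11/15: ceiling(15/11) = 2, use 1/2
7/30: ceiling(30/7) = 5, use 1/5
1/30: ceiling(30/1) = 30, use 1/30
Result: 11/15 = 1/2 + 1/5 + 1/30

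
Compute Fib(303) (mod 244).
2

Matrix identity: Q^n = [[F_(n+1), F_n], [F_n, F_(n-1)]] with Q = [[1,1],[1,0]].
n = 303 = 100101111₂. Square-and-multiply, entries mod 244:
Q^1 = [[1,1],[1,0]]
Q^2 = (Q^1)² = [[2,1],[1,1]]
Q^4 = (Q^2)² = [[5,3],[3,2]]
Q^9 = (Q^4)²·Q = [[55,34],[34,21]]
Q^18 = (Q^9)² = [[33,144],[144,133]]
Q^37 = (Q^18)²·Q = [[101,109],[109,236]]
Q^75 = (Q^37)²·Q = [[11,122],[122,133]]
Q^151 = (Q^75)²·Q = [[121,121],[121,0]]
Q^303 = (Q^151)²·Q = [[3,2],[2,1]]
F_303 mod 244 = Q^303[0][1] = 2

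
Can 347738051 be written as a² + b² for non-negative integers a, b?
Not possible

Factorization: 347738051 = 101 × 151^3
By Fermat: n is sum of two squares iff every prime p ≡ 3 (mod 4) appears to even power.
Prime(s) ≡ 3 (mod 4) with odd exponent: [(151, 3)]
Therefore 347738051 cannot be expressed as a² + b².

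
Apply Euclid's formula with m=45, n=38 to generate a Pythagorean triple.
(581, 3420, 3469)

Euclid's formula: a = m² - n², b = 2mn, c = m² + n²
m = 45, n = 38
a = 45² - 38² = 2025 - 1444 = 581
b = 2 × 45 × 38 = 3420
c = 45² + 38² = 2025 + 1444 = 3469
Verification: 581² + 3420² = 337561 + 11696400 = 12033961 = 3469² ✓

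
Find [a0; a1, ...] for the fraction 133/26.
[5; 8, 1, 2]

Euclidean algorithm steps:
133 = 5 × 26 + 3
26 = 8 × 3 + 2
3 = 1 × 2 + 1
2 = 2 × 1 + 0
Continued fraction: [5; 8, 1, 2]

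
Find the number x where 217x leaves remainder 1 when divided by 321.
250

gcd(217, 321) = 1, so the inverse exists.
Extended Euclidean algorithm on (321, 217):
321 = 1 × 217 + 104  ⟹  104 = (1)·321 + (-1)·217
217 = 2 × 104 + 9  ⟹  9 = (-2)·321 + (3)·217
104 = 11 × 9 + 5  ⟹  5 = (23)·321 + (-34)·217
9 = 1 × 5 + 4  ⟹  4 = (-25)·321 + (37)·217
5 = 1 × 4 + 1  ⟹  1 = (48)·321 + (-71)·217
So (-71)·217 ≡ 1 (mod 321), i.e. 217^(-1) ≡ -71 ≡ 250 (mod 321).
Check: 217 × 250 = 54250 ≡ 1 (mod 321)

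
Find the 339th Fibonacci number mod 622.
146

Matrix identity: Q^n = [[F_(n+1), F_n], [F_n, F_(n-1)]] with Q = [[1,1],[1,0]].
n = 339 = 101010011₂. Square-and-multiply, entries mod 622:
Q^1 = [[1,1],[1,0]]
Q^2 = (Q^1)² = [[2,1],[1,1]]
Q^5 = (Q^2)²·Q = [[8,5],[5,3]]
Q^10 = (Q^5)² = [[89,55],[55,34]]
Q^21 = (Q^10)²·Q = [[295,372],[372,545]]
Q^42 = (Q^21)² = [[245,236],[236,9]]
Q^84 = (Q^42)² = [[29,232],[232,419]]
Q^169 = (Q^84)²·Q = [[613,551],[551,62]]
Q^339 = (Q^169)²·Q = [[115,146],[146,591]]
F_339 mod 622 = Q^339[0][1] = 146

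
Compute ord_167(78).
166

167 is prime, so ord(78) divides φ(167) = 166.
Divisors of 166: 1, 2, 83, 166.
Repeated squaring: 78^1 ≡ 78, 78^2 ≡ 72, 78^4 ≡ 7, 78^8 ≡ 49, 78^16 ≡ 63, 78^32 ≡ 128, 78^64 ≡ 18, 78^128 ≡ 157 (mod 167).
Test 78^d mod 167 for each divisor d in increasing order:
78^1 ≡ 78
78^2 ≡ 72
78^83 = 78^64·78^16·78^2·78^1 ≡ 166
78^166 = 78^128·78^32·78^4·78^2 ≡ 1  ← first divisor giving 1
The order is 166.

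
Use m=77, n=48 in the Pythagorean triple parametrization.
(3625, 7392, 8233)

Euclid's formula: a = m² - n², b = 2mn, c = m² + n²
m = 77, n = 48
a = 77² - 48² = 5929 - 2304 = 3625
b = 2 × 77 × 48 = 7392
c = 77² + 48² = 5929 + 2304 = 8233
Verification: 3625² + 7392² = 13140625 + 54641664 = 67782289 = 8233² ✓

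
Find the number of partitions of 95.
104651419

p(n) counts ways to write n as a sum of positive integers (order ignored).
Euler's pentagonal recurrence: p(k) = p(k-1) + p(k-2) - p(k-5) - p(k-7) + p(k-12) + p(k-15) - ... (offsets j(3j∓1)/2, signs ++--, p(0)=1, p(<0)=0).
DP table for k = 0..94: p(0)=1, p(1)=1, p(2)=2, p(3)=3, p(4)=5, p(5)=7, p(6)=11, p(7)=15, p(8)=22, p(9)=30, p(10)=42, p(11)=56, p(12)=77, p(13)=101, p(14)=135, p(15)=176, p(16)=231, p(17)=297, p(18)=385, p(19)=490, p(20)=627, p(21)=792, p(22)=1002, p(23)=1255, p(24)=1575, p(25)=1958, p(26)=2436, p(27)=3010, p(28)=3718, p(29)=4565, p(30)=5604, p(31)=6842, p(32)=8349, p(33)=10143, p(34)=12310, p(35)=14883, p(36)=17977, p(37)=21637, p(38)=26015, p(39)=31185, p(40)=37338, p(41)=44583, p(42)=53174, p(43)=63261, p(44)=75175, p(45)=89134, p(46)=105558, p(47)=124754, p(48)=147273, p(49)=173525, p(50)=204226, p(51)=239943, p(52)=281589, p(53)=329931, p(54)=386155, p(55)=451276, p(56)=526823, p(57)=614154, p(58)=715220, p(59)=831820, p(60)=966467, p(61)=1121505, p(62)=1300156, p(63)=1505499, p(64)=1741630, p(65)=2012558, p(66)=2323520, p(67)=2679689, p(68)=3087735, p(69)=3554345, p(70)=4087968, p(71)=4697205, p(72)=5392783, p(73)=6185689, p(74)=7089500, p(75)=8118264, p(76)=9289091, p(77)=10619863, p(78)=12132164, p(79)=13848650, p(80)=15796476, p(81)=18004327, p(82)=20506255, p(83)=23338469, p(84)=26543660, p(85)=30167357, p(86)=34262962, p(87)=38887673, p(88)=44108109, p(89)=49995925, p(90)=56634173, p(91)=64112359, p(92)=72533807, p(93)=82010177, p(94)=92669720.
Final step: p(95) = p(94) + p(93) - p(90) - p(88) + p(83) + p(80) - p(73) - p(69) + p(60) + p(55) - p(44) - p(38) + p(25) + p(18) - p(3)
= 92669720 + 82010177 - 56634173 - 44108109 + 23338469 + 15796476 - 6185689 - 3554345 + 966467 + 451276 - 75175 - 26015 + 1958 + 385 - 3
= 104651419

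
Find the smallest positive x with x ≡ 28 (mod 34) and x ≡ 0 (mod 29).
232

Using Chinese Remainder Theorem:
M = 34 × 29 = 986
M1 = 29, M2 = 34
y1 = 29^(-1) mod 34 = 27
y2 = 34^(-1) mod 29 = 6
x = (28×29×27 + 0×34×6) mod 986 = 232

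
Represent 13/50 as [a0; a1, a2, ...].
[0; 3, 1, 5, 2]

Euclidean algorithm steps:
13 = 0 × 50 + 13
50 = 3 × 13 + 11
13 = 1 × 11 + 2
11 = 5 × 2 + 1
2 = 2 × 1 + 0
Continued fraction: [0; 3, 1, 5, 2]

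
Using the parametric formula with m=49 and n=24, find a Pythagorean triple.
(1825, 2352, 2977)

Euclid's formula: a = m² - n², b = 2mn, c = m² + n²
m = 49, n = 24
a = 49² - 24² = 2401 - 576 = 1825
b = 2 × 49 × 24 = 2352
c = 49² + 24² = 2401 + 576 = 2977
Verification: 1825² + 2352² = 3330625 + 5531904 = 8862529 = 2977² ✓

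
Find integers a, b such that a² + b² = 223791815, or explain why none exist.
Not possible

Factorization: 223791815 = 5 × 13 × 151^3
By Fermat: n is sum of two squares iff every prime p ≡ 3 (mod 4) appears to even power.
Prime(s) ≡ 3 (mod 4) with odd exponent: [(151, 3)]
Therefore 223791815 cannot be expressed as a² + b².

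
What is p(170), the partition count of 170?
274768617130

p(n) counts ways to write n as a sum of positive integers (order ignored).
Euler's pentagonal recurrence: p(k) = p(k-1) + p(k-2) - p(k-5) - p(k-7) + p(k-12) + p(k-15) - ... (offsets j(3j∓1)/2, signs ++--, p(0)=1, p(<0)=0).
DP table for k = 0..169: p(0)=1, p(1)=1, p(2)=2, p(3)=3, p(4)=5, p(5)=7, p(6)=11, p(7)=15, p(8)=22, p(9)=30, p(10)=42, p(11)=56, p(12)=77, p(13)=101, p(14)=135, p(15)=176, p(16)=231, p(17)=297, p(18)=385, p(19)=490, p(20)=627, p(21)=792, p(22)=1002, p(23)=1255, p(24)=1575, p(25)=1958, p(26)=2436, p(27)=3010, p(28)=3718, p(29)=4565, p(30)=5604, p(31)=6842, p(32)=8349, p(33)=10143, p(34)=12310, p(35)=14883, p(36)=17977, p(37)=21637, p(38)=26015, p(39)=31185, p(40)=37338, p(41)=44583, p(42)=53174, p(43)=63261, p(44)=75175, p(45)=89134, p(46)=105558, p(47)=124754, p(48)=147273, p(49)=173525, p(50)=204226, p(51)=239943, p(52)=281589, p(53)=329931, p(54)=386155, p(55)=451276, p(56)=526823, p(57)=614154, p(58)=715220, p(59)=831820, p(60)=966467, p(61)=1121505, p(62)=1300156, p(63)=1505499, p(64)=1741630, p(65)=2012558, p(66)=2323520, p(67)=2679689, p(68)=3087735, p(69)=3554345, p(70)=4087968, p(71)=4697205, p(72)=5392783, p(73)=6185689, p(74)=7089500, p(75)=8118264, p(76)=9289091, p(77)=10619863, p(78)=12132164, p(79)=13848650, p(80)=15796476, p(81)=18004327, p(82)=20506255, p(83)=23338469, p(84)=26543660, p(85)=30167357, p(86)=34262962, p(87)=38887673, p(88)=44108109, p(89)=49995925, p(90)=56634173, p(91)=64112359, p(92)=72533807, p(93)=82010177, p(94)=92669720, p(95)=104651419, p(96)=118114304, p(97)=133230930, p(98)=150198136, p(99)=169229875, p(100)=190569292, p(101)=214481126, p(102)=241265379, p(103)=271248950, p(104)=304801365, p(105)=342325709, p(106)=384276336, p(107)=431149389, p(108)=483502844, p(109)=541946240, p(110)=607163746, p(111)=679903203, p(112)=761002156, p(113)=851376628, p(114)=952050665, p(115)=1064144451, p(116)=1188908248, p(117)=1327710076, p(118)=1482074143, p(119)=1653668665, p(120)=1844349560, p(121)=2056148051, p(122)=2291320912, p(123)=2552338241, p(124)=2841940500, p(125)=3163127352, p(126)=3519222692, p(127)=3913864295, p(128)=4351078600, p(129)=4835271870, p(130)=5371315400, p(131)=5964539504, p(132)=6620830889, p(133)=7346629512, p(134)=8149040695, p(135)=9035836076, p(136)=10015581680, p(137)=11097645016, p(138)=12292341831, p(139)=13610949895, p(140)=15065878135, p(141)=16670689208, p(142)=18440293320, p(143)=20390982757, p(144)=22540654445, p(145)=24908858009, p(146)=27517052599, p(147)=30388671978, p(148)=33549419497, p(149)=37027355200, p(150)=40853235313, p(151)=45060624582, p(152)=49686288421, p(153)=54770336324, p(154)=60356673280, p(155)=66493182097, p(156)=73232243759, p(157)=80630964769, p(158)=88751778802, p(159)=97662728555, p(160)=107438159466, p(161)=118159068427, p(162)=129913904637, p(163)=142798995930, p(164)=156919475295, p(165)=172389800255, p(166)=189334822579, p(167)=207890420102, p(168)=228204732751, p(169)=250438925115.
Final step: p(170) = p(169) + p(168) - p(165) - p(163) + p(158) + p(155) - p(148) - p(144) + p(135) + p(130) - p(119) - p(113) + p(100) + p(93) - p(78) - p(70) + p(53) + p(44) - p(25) - p(15)
= 250438925115 + 228204732751 - 172389800255 - 142798995930 + 88751778802 + 66493182097 - 33549419497 - 22540654445 + 9035836076 + 5371315400 - 1653668665 - 851376628 + 190569292 + 82010177 - 12132164 - 4087968 + 329931 + 75175 - 1958 - 176
= 274768617130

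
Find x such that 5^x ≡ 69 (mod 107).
84

Baby-step giant-step with step n = ⌈√107⌉ = 11.
Baby steps 5^j mod 107 (j:value) for j=0..10: 0:1, 1:5, 2:25, 3:18, 4:90, 5:22, 6:3, 7:15, 8:75, 9:54, 10:56.
Giant-step multiplier: 5^(-11) ≡ 5^(106-11) = 5^95 ≡ 60 (mod 107).
Giant steps γ_i = 69·60^i mod 107: γ_0=69, γ_1=74, γ_2=53, γ_3=77, γ_4=19, γ_5=70, γ_6=27, γ_7=15 (in table at j=7).
x = i·n + j = 7·11 + 7 = 84.
Check: 5^84 ≡ 69 (mod 107).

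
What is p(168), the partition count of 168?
228204732751

p(n) counts ways to write n as a sum of positive integers (order ignored).
Euler's pentagonal recurrence: p(k) = p(k-1) + p(k-2) - p(k-5) - p(k-7) + p(k-12) + p(k-15) - ... (offsets j(3j∓1)/2, signs ++--, p(0)=1, p(<0)=0).
DP table for k = 0..167: p(0)=1, p(1)=1, p(2)=2, p(3)=3, p(4)=5, p(5)=7, p(6)=11, p(7)=15, p(8)=22, p(9)=30, p(10)=42, p(11)=56, p(12)=77, p(13)=101, p(14)=135, p(15)=176, p(16)=231, p(17)=297, p(18)=385, p(19)=490, p(20)=627, p(21)=792, p(22)=1002, p(23)=1255, p(24)=1575, p(25)=1958, p(26)=2436, p(27)=3010, p(28)=3718, p(29)=4565, p(30)=5604, p(31)=6842, p(32)=8349, p(33)=10143, p(34)=12310, p(35)=14883, p(36)=17977, p(37)=21637, p(38)=26015, p(39)=31185, p(40)=37338, p(41)=44583, p(42)=53174, p(43)=63261, p(44)=75175, p(45)=89134, p(46)=105558, p(47)=124754, p(48)=147273, p(49)=173525, p(50)=204226, p(51)=239943, p(52)=281589, p(53)=329931, p(54)=386155, p(55)=451276, p(56)=526823, p(57)=614154, p(58)=715220, p(59)=831820, p(60)=966467, p(61)=1121505, p(62)=1300156, p(63)=1505499, p(64)=1741630, p(65)=2012558, p(66)=2323520, p(67)=2679689, p(68)=3087735, p(69)=3554345, p(70)=4087968, p(71)=4697205, p(72)=5392783, p(73)=6185689, p(74)=7089500, p(75)=8118264, p(76)=9289091, p(77)=10619863, p(78)=12132164, p(79)=13848650, p(80)=15796476, p(81)=18004327, p(82)=20506255, p(83)=23338469, p(84)=26543660, p(85)=30167357, p(86)=34262962, p(87)=38887673, p(88)=44108109, p(89)=49995925, p(90)=56634173, p(91)=64112359, p(92)=72533807, p(93)=82010177, p(94)=92669720, p(95)=104651419, p(96)=118114304, p(97)=133230930, p(98)=150198136, p(99)=169229875, p(100)=190569292, p(101)=214481126, p(102)=241265379, p(103)=271248950, p(104)=304801365, p(105)=342325709, p(106)=384276336, p(107)=431149389, p(108)=483502844, p(109)=541946240, p(110)=607163746, p(111)=679903203, p(112)=761002156, p(113)=851376628, p(114)=952050665, p(115)=1064144451, p(116)=1188908248, p(117)=1327710076, p(118)=1482074143, p(119)=1653668665, p(120)=1844349560, p(121)=2056148051, p(122)=2291320912, p(123)=2552338241, p(124)=2841940500, p(125)=3163127352, p(126)=3519222692, p(127)=3913864295, p(128)=4351078600, p(129)=4835271870, p(130)=5371315400, p(131)=5964539504, p(132)=6620830889, p(133)=7346629512, p(134)=8149040695, p(135)=9035836076, p(136)=10015581680, p(137)=11097645016, p(138)=12292341831, p(139)=13610949895, p(140)=15065878135, p(141)=16670689208, p(142)=18440293320, p(143)=20390982757, p(144)=22540654445, p(145)=24908858009, p(146)=27517052599, p(147)=30388671978, p(148)=33549419497, p(149)=37027355200, p(150)=40853235313, p(151)=45060624582, p(152)=49686288421, p(153)=54770336324, p(154)=60356673280, p(155)=66493182097, p(156)=73232243759, p(157)=80630964769, p(158)=88751778802, p(159)=97662728555, p(160)=107438159466, p(161)=118159068427, p(162)=129913904637, p(163)=142798995930, p(164)=156919475295, p(165)=172389800255, p(166)=189334822579, p(167)=207890420102.
Final step: p(168) = p(167) + p(166) - p(163) - p(161) + p(156) + p(153) - p(146) - p(142) + p(133) + p(128) - p(117) - p(111) + p(98) + p(91) - p(76) - p(68) + p(51) + p(42) - p(23) - p(13)
= 207890420102 + 189334822579 - 142798995930 - 118159068427 + 73232243759 + 54770336324 - 27517052599 - 18440293320 + 7346629512 + 4351078600 - 1327710076 - 679903203 + 150198136 + 64112359 - 9289091 - 3087735 + 239943 + 53174 - 1255 - 101
= 228204732751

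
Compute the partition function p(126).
3519222692

p(n) counts ways to write n as a sum of positive integers (order ignored).
Euler's pentagonal recurrence: p(k) = p(k-1) + p(k-2) - p(k-5) - p(k-7) + p(k-12) + p(k-15) - ... (offsets j(3j∓1)/2, signs ++--, p(0)=1, p(<0)=0).
DP table for k = 0..125: p(0)=1, p(1)=1, p(2)=2, p(3)=3, p(4)=5, p(5)=7, p(6)=11, p(7)=15, p(8)=22, p(9)=30, p(10)=42, p(11)=56, p(12)=77, p(13)=101, p(14)=135, p(15)=176, p(16)=231, p(17)=297, p(18)=385, p(19)=490, p(20)=627, p(21)=792, p(22)=1002, p(23)=1255, p(24)=1575, p(25)=1958, p(26)=2436, p(27)=3010, p(28)=3718, p(29)=4565, p(30)=5604, p(31)=6842, p(32)=8349, p(33)=10143, p(34)=12310, p(35)=14883, p(36)=17977, p(37)=21637, p(38)=26015, p(39)=31185, p(40)=37338, p(41)=44583, p(42)=53174, p(43)=63261, p(44)=75175, p(45)=89134, p(46)=105558, p(47)=124754, p(48)=147273, p(49)=173525, p(50)=204226, p(51)=239943, p(52)=281589, p(53)=329931, p(54)=386155, p(55)=451276, p(56)=526823, p(57)=614154, p(58)=715220, p(59)=831820, p(60)=966467, p(61)=1121505, p(62)=1300156, p(63)=1505499, p(64)=1741630, p(65)=2012558, p(66)=2323520, p(67)=2679689, p(68)=3087735, p(69)=3554345, p(70)=4087968, p(71)=4697205, p(72)=5392783, p(73)=6185689, p(74)=7089500, p(75)=8118264, p(76)=9289091, p(77)=10619863, p(78)=12132164, p(79)=13848650, p(80)=15796476, p(81)=18004327, p(82)=20506255, p(83)=23338469, p(84)=26543660, p(85)=30167357, p(86)=34262962, p(87)=38887673, p(88)=44108109, p(89)=49995925, p(90)=56634173, p(91)=64112359, p(92)=72533807, p(93)=82010177, p(94)=92669720, p(95)=104651419, p(96)=118114304, p(97)=133230930, p(98)=150198136, p(99)=169229875, p(100)=190569292, p(101)=214481126, p(102)=241265379, p(103)=271248950, p(104)=304801365, p(105)=342325709, p(106)=384276336, p(107)=431149389, p(108)=483502844, p(109)=541946240, p(110)=607163746, p(111)=679903203, p(112)=761002156, p(113)=851376628, p(114)=952050665, p(115)=1064144451, p(116)=1188908248, p(117)=1327710076, p(118)=1482074143, p(119)=1653668665, p(120)=1844349560, p(121)=2056148051, p(122)=2291320912, p(123)=2552338241, p(124)=2841940500, p(125)=3163127352.
Final step: p(126) = p(125) + p(124) - p(121) - p(119) + p(114) + p(111) - p(104) - p(100) + p(91) + p(86) - p(75) - p(69) + p(56) + p(49) - p(34) - p(26) + p(9) + p(0)
= 3163127352 + 2841940500 - 2056148051 - 1653668665 + 952050665 + 679903203 - 304801365 - 190569292 + 64112359 + 34262962 - 8118264 - 3554345 + 526823 + 173525 - 12310 - 2436 + 30 + 1
= 3519222692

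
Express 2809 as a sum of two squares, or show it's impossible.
0² + 53² (a=0, b=53)

Factorization: 2809 = 53^2
By Fermat: n is sum of two squares iff every prime p ≡ 3 (mod 4) appears to even power.
All primes ≡ 3 (mod 4) appear to even power.
Search a = 0, 1, 2, … for 2809 - a² a perfect square: first hit at a = 0: 2809 - 0 = 2809 = 53².
2809 = 0² + 53² = 0 + 2809 ✓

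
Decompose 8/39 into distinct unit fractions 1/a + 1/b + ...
1/5 + 1/195

Greedy algorithm:
8/39: ceiling(39/8) = 5, use 1/5
1/195: ceiling(195/1) = 195, use 1/195
Result: 8/39 = 1/5 + 1/195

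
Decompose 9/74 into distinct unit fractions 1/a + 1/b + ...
1/9 + 1/96 + 1/10656

Greedy algorithm:
9/74: ceiling(74/9) = 9, use 1/9
7/666: ceiling(666/7) = 96, use 1/96
1/10656: ceiling(10656/1) = 10656, use 1/10656
Result: 9/74 = 1/9 + 1/96 + 1/10656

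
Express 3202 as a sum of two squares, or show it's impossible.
39² + 41² (a=39, b=41)

Factorization: 3202 = 2 × 1601
By Fermat: n is sum of two squares iff every prime p ≡ 3 (mod 4) appears to even power.
All primes ≡ 3 (mod 4) appear to even power.
Search a = 0, 1, 2, … for 3202 - a² a perfect square: first hit at a = 39: 3202 - 1521 = 1681 = 41².
3202 = 39² + 41² = 1521 + 1681 ✓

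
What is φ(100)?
40

100 = 2^2 × 5^2
φ(n) = n × ∏(1 - 1/p) for each prime p dividing n
φ(100) = 100 × (1 - 1/2) × (1 - 1/5) = 40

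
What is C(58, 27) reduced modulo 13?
10

Using Lucas' theorem:
Write n=58 and k=27 in base 13:
n in base 13: [4, 6]
k in base 13: [2, 1]
C(58,27) mod 13 = ∏ C(n_i, k_i) mod 13
Digit binomials (mod 13): C(4,2) = 6; C(6,1) = 6
Product: 6 × 6 = 36 ≡ 10 (mod 13)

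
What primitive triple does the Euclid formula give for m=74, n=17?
(5187, 2516, 5765)

Euclid's formula: a = m² - n², b = 2mn, c = m² + n²
m = 74, n = 17
a = 74² - 17² = 5476 - 289 = 5187
b = 2 × 74 × 17 = 2516
c = 74² + 17² = 5476 + 289 = 5765
Verification: 5187² + 2516² = 26904969 + 6330256 = 33235225 = 5765² ✓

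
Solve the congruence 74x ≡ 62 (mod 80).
x ≡ 3 (mod 40)

gcd(74, 80) = 2, which divides 62, so solutions exist.
Divide through by 2: 37x ≡ 31 (mod 40).
Find 37^(-1) mod 40 by the extended Euclidean algorithm:
40 = 1 × 37 + 3  ⟹  3 = (1)·40 + (-1)·37
37 = 12 × 3 + 1  ⟹  1 = (-12)·40 + (13)·37
So (13)·37 ≡ 1 (mod 40), i.e. 37^(-1) ≡ 13 (mod 40).
x ≡ 13 × 31 = 403 ≡ 3 (mod 40).
Check: 74 × 3 = 222 ≡ 62 (mod 80).
x ≡ 3 (mod 40), giving 2 solutions mod 80.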